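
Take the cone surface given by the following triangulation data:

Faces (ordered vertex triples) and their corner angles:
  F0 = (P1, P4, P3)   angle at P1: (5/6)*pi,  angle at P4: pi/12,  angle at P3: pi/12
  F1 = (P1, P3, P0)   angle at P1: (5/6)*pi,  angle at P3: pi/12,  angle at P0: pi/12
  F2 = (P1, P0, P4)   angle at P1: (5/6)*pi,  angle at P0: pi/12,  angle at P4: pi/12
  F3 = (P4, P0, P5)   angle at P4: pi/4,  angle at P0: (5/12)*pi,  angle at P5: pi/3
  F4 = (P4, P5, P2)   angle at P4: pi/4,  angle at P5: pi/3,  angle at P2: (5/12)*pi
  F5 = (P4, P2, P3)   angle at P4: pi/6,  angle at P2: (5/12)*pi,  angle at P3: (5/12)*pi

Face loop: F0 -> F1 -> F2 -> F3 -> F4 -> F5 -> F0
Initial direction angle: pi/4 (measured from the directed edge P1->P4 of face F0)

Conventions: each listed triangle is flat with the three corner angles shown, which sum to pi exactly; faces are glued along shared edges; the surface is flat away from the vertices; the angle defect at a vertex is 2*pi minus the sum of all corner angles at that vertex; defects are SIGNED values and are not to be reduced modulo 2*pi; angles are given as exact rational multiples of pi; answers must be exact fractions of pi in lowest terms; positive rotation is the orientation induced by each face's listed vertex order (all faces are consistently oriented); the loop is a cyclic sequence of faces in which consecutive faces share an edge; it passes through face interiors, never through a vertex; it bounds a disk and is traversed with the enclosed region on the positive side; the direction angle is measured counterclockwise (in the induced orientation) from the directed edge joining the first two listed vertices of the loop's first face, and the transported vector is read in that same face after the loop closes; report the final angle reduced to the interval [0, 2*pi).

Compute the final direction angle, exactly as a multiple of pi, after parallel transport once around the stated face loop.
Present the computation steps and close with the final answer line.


enclosed vertex P1: corner angles sum to (5/2)*pi, defect = 2*pi - (5/2)*pi = -pi/2
enclosed vertex P4: corner angles sum to (5/6)*pi, defect = 2*pi - (5/6)*pi = (7/6)*pi
transport around the loop rotates by the sum of enclosed defects; add to the initial angle mod 2*pi
final angle = pi/4 + (2/3)*pi = (11/12)*pi (mod 2*pi)

Answer: final direction angle = (11/12)*pi


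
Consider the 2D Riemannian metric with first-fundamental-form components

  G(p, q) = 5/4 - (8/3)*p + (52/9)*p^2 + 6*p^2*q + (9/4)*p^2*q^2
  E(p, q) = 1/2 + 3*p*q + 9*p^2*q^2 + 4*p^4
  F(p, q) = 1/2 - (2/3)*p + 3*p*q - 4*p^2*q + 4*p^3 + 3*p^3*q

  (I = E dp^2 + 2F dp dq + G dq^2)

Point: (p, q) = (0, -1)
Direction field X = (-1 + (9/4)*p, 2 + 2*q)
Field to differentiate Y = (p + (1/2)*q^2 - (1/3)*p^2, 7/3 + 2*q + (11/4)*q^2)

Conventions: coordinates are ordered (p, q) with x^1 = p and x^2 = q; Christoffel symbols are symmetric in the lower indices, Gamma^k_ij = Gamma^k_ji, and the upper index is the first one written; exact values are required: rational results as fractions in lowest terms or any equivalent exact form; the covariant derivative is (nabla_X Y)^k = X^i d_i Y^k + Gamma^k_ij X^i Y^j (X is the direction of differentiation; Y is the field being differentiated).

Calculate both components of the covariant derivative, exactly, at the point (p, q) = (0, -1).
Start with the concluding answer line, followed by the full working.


Answer: (nabla_X Y)^p = -347/54, (nabla_X Y)^q = 187/27

E = 1/2, F = 1/2, G = 5/4 at the point
E_p = -3, E_q = 0, F_p = -11/3, F_q = 0, G_p = -8/3, G_q = 0
EG - F^2 = 3/8;  g^inv = (8/3) * [[5/4, -1/2], [-1/2, 1/2]]
first-kind symbols [ij,l] = (1/2)(d_i g_jl + d_j g_il - d_l g_ij): [pp,p] = E_p/2 = -3/2, [pp,q] = F_p - E_q/2 = -11/3, [pq,p] = E_q/2 = 0, [pq,q] = G_p/2 = -4/3, [qq,p] = F_q - G_p/2 = 4/3, [qq,q] = G_q/2 = 0
Gamma^p_ij = (G*[ij,p] - F*[ij,q])/(EG - F^2), Gamma^q_ij = (E*[ij,q] - F*[ij,p])/(EG - F^2)
Gamma_ppp = -1/9, Gamma_ppq = 16/9, Gamma_pqq = 40/9, Gamma_qpp = -26/9, Gamma_qpq = -16/9, Gamma_qqq = -16/9
X = (-1, 0), Y = (1/2, 37/12) at the point


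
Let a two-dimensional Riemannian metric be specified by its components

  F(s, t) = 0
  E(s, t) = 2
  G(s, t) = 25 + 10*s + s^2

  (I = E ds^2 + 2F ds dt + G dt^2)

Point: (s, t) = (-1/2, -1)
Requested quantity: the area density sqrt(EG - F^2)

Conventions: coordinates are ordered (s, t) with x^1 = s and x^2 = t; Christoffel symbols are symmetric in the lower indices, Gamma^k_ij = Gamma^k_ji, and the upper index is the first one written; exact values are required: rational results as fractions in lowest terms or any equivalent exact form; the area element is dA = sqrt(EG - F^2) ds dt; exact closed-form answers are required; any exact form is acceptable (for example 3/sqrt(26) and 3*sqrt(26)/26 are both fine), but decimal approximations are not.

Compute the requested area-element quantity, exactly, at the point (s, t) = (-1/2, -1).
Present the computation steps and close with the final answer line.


E = 2, F = 0, G = 81/4; EG - F^2 = 81/2

Answer: sqrt(EG - F^2) = 9*sqrt(2)/2


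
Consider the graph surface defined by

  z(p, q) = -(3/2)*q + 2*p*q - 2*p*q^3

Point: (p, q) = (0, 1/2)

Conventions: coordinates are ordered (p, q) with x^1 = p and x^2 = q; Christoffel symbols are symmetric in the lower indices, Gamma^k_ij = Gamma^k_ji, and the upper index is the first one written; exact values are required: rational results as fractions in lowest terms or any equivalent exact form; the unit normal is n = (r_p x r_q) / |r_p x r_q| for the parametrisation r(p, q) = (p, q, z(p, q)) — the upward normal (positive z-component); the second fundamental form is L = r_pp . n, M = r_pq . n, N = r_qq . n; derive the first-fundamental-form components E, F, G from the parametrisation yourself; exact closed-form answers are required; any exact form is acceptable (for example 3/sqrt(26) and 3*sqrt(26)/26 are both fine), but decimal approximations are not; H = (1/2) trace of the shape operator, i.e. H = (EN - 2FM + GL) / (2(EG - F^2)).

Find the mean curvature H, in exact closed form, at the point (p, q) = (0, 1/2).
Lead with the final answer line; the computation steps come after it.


Answer: H = 36*sqrt(61)/3721

z_p = 3/4, z_q = -3/2, z_pp = 0, z_pq = 1/2, z_qq = 0
E = 25/16, F = -9/8, G = 13/4; answer radicand W^2 = 61/16
unnormalised second-form numerators: l = 0, m = 1/2, n = 0; L = l/sqrt(61/16), and similarly M = m/sqrt(W^2), N = n/sqrt(W^2)
H = (E*n - 2*F*m + G*l) / (2*(EG - F^2)*sqrt(W^2)); E*n - 2*F*m + G*l = 9/8, EG - F^2 = 61/16, so H = (9/61)/sqrt(61/16)


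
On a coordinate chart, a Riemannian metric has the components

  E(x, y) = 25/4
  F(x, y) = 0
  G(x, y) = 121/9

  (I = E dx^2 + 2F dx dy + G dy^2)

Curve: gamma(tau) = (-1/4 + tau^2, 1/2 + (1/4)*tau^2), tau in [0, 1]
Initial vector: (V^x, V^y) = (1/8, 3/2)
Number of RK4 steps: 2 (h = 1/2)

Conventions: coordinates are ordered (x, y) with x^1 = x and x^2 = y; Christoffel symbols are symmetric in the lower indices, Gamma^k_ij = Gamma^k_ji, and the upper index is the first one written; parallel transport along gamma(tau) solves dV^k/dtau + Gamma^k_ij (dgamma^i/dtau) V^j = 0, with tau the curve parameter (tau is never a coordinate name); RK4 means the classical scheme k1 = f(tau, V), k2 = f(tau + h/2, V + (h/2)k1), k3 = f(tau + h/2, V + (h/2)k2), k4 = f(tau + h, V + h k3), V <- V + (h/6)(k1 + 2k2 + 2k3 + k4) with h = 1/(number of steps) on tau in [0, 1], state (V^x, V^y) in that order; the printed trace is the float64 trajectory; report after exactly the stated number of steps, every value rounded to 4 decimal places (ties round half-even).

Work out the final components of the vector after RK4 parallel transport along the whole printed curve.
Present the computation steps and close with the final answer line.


gamma'(tau) = (2*tau, (1/2)*tau); f(tau, V)^k = -Gamma^k_ij(gamma(tau)) gamma'^i(tau) V^j; h = 1/2; intermediate values shown to 6 dp
curve data and Christoffel symbols at the stage parameters:
  tau = 0.000000: gamma = (-0.250000, 0.500000), gamma' = (0.000000, 0.000000); Gamma_xxx = 0.000000, Gamma_xxy = 0.000000, Gamma_xyy = 0.000000, Gamma_yxx = 0.000000, Gamma_yxy = 0.000000, Gamma_yyy = 0.000000
  tau = 0.250000: gamma = (-0.187500, 0.515625), gamma' = (0.500000, 0.125000); Gamma_xxx = 0.000000, Gamma_xxy = 0.000000, Gamma_xyy = 0.000000, Gamma_yxx = 0.000000, Gamma_yxy = 0.000000, Gamma_yyy = 0.000000
  tau = 0.500000: gamma = (0.000000, 0.562500), gamma' = (1.000000, 0.250000); Gamma_xxx = 0.000000, Gamma_xxy = 0.000000, Gamma_xyy = 0.000000, Gamma_yxx = 0.000000, Gamma_yxy = 0.000000, Gamma_yyy = 0.000000
  tau = 0.750000: gamma = (0.312500, 0.640625), gamma' = (1.500000, 0.375000); Gamma_xxx = 0.000000, Gamma_xxy = 0.000000, Gamma_xyy = 0.000000, Gamma_yxx = 0.000000, Gamma_yxy = 0.000000, Gamma_yyy = 0.000000
  tau = 1.000000: gamma = (0.750000, 0.750000), gamma' = (2.000000, 0.500000); Gamma_xxx = 0.000000, Gamma_xxy = 0.000000, Gamma_xyy = 0.000000, Gamma_yxx = 0.000000, Gamma_yxy = 0.000000, Gamma_yyy = 0.000000
step 0: V^x = 0.1250, V^y = 1.5000
step 1: k1 = (0.000000, 0.000000), k2 = (0.000000, 0.000000), k3 = (0.000000, 0.000000), k4 = (0.000000, 0.000000); V <- V + (h/6)(k1 + 2k2 + 2k3 + k4): V^x = 0.1250, V^y = 1.5000
step 2: k1 = (0.000000, 0.000000), k2 = (0.000000, 0.000000), k3 = (0.000000, 0.000000), k4 = (0.000000, 0.000000); V <- V + (h/6)(k1 + 2k2 + 2k3 + k4): V^x = 0.1250, V^y = 1.5000

Answer: V^x = 0.1250, V^y = 1.5000


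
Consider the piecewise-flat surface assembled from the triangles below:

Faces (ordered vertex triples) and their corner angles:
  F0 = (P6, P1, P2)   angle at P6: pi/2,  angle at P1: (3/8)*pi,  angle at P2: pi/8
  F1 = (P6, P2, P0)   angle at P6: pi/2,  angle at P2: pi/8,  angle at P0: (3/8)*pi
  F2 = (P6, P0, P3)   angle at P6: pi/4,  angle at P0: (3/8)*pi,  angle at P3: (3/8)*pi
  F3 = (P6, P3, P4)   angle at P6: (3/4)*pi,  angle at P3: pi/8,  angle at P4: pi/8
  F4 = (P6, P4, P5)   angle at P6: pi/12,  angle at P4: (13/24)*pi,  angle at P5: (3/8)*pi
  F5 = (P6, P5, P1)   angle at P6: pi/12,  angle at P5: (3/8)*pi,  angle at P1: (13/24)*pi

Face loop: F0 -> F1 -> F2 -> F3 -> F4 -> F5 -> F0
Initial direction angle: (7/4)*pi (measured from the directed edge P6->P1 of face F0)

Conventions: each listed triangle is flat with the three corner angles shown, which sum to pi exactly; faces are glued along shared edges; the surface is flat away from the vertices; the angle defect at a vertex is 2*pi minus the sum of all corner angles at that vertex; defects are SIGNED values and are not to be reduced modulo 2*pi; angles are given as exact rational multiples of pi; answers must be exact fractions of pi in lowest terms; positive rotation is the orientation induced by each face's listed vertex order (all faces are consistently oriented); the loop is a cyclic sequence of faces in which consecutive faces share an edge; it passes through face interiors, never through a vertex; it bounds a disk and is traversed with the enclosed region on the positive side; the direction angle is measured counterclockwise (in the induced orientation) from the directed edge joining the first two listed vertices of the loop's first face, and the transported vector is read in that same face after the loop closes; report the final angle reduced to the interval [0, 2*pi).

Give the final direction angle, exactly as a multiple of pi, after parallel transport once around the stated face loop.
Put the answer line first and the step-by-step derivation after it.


Answer: final direction angle = (19/12)*pi

enclosed vertex P6: corner angles sum to (13/6)*pi, defect = 2*pi - (13/6)*pi = -pi/6
final direction = starting direction + enclosed defect total, reduced mod 2*pi (induced orientation)
final angle = (7/4)*pi - pi/6 = (19/12)*pi (mod 2*pi)


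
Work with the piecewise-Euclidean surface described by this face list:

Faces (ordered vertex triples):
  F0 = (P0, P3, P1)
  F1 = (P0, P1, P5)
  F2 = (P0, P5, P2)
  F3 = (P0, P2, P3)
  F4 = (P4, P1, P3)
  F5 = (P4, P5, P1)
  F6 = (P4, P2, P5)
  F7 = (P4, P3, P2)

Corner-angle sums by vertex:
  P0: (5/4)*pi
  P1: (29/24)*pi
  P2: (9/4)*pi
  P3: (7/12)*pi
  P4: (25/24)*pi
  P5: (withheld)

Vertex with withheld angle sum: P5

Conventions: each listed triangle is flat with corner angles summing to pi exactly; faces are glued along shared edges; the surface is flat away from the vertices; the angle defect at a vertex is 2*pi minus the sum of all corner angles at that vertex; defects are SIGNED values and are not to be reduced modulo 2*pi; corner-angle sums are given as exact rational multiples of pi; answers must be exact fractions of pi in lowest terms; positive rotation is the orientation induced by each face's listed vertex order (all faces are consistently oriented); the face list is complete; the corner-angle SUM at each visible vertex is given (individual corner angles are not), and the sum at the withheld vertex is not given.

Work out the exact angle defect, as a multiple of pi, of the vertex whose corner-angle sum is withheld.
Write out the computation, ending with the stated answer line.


V = 6, E = 12, F = 8; chi = V - E + F = 2
Gauss-Bonnet: total defect = 2*pi*chi = 4*pi; visible defects sum to (11/3)*pi

Answer: defect(P5) = pi/3


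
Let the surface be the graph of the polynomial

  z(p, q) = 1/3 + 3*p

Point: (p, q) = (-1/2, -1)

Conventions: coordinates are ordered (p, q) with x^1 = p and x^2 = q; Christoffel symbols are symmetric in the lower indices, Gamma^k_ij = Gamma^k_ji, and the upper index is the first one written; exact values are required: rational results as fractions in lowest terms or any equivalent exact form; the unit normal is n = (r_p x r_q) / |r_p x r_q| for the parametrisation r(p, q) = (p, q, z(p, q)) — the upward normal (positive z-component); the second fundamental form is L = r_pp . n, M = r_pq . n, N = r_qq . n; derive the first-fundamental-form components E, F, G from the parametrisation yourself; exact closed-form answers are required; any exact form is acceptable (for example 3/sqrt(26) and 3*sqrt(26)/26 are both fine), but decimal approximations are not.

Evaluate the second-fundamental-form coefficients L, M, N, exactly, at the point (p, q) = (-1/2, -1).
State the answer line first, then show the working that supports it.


Answer: L = 0, M = 0, N = 0

z_p = 3, z_q = 0, z_pp = 0, z_pq = 0, z_qq = 0
E = 10, F = 0, G = 1; answer radicand W^2 = 10
unnormalised second-form numerators: l = 0, m = 0, n = 0; L = l/sqrt(10), and similarly M = m/sqrt(W^2), N = n/sqrt(W^2)


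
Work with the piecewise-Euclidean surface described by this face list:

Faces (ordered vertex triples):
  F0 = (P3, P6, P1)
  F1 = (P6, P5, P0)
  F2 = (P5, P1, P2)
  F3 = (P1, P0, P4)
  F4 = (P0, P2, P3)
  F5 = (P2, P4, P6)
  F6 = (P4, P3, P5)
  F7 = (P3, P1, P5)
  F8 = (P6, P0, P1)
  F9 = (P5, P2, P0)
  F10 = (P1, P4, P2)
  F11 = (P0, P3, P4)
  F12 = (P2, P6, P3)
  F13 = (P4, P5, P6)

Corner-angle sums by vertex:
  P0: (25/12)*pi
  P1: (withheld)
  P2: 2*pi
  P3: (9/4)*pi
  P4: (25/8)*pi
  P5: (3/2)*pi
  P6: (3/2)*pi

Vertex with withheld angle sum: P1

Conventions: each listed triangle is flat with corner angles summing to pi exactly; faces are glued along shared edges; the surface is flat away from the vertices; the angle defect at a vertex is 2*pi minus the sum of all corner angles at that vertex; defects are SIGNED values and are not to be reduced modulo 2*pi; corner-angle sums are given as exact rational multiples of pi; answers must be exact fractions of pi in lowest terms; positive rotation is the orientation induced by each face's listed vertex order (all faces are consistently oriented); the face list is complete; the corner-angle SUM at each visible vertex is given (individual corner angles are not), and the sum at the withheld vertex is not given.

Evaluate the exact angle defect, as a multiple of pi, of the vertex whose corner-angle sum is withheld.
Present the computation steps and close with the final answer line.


V = 7, E = 21, F = 14; chi = V - E + F = 0
Gauss-Bonnet: total defect = 2*pi*chi = 0; visible defects sum to (-11/24)*pi

Answer: defect(P1) = (11/24)*pi


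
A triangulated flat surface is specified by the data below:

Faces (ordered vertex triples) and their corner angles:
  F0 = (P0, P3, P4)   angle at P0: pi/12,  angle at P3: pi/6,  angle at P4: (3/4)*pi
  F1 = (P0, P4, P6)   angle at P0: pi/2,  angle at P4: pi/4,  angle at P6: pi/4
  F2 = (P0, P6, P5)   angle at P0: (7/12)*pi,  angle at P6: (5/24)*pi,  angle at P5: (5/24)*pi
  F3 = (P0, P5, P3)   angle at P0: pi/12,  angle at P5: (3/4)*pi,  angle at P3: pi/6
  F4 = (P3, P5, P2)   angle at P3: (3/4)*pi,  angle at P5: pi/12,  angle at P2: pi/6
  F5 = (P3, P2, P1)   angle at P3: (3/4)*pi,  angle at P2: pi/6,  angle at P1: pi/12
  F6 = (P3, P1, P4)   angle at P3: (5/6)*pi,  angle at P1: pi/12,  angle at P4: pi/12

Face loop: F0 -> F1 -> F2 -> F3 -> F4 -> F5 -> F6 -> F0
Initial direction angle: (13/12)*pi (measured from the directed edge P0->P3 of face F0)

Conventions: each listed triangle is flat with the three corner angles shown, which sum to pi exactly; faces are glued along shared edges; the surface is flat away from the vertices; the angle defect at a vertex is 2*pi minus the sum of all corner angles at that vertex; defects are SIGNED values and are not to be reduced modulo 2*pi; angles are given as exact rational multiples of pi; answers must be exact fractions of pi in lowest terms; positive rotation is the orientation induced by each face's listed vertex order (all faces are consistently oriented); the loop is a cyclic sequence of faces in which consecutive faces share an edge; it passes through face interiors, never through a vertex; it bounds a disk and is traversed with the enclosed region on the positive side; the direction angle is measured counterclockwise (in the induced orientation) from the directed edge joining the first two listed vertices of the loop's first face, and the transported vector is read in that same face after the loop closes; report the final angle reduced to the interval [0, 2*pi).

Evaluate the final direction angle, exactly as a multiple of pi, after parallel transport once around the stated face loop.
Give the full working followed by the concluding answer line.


enclosed vertex P0: corner angles sum to (5/4)*pi, defect = 2*pi - (5/4)*pi = (3/4)*pi
enclosed vertex P3: corner angles sum to (8/3)*pi, defect = 2*pi - (8/3)*pi = (-2/3)*pi
final direction = starting direction + enclosed defect total, reduced mod 2*pi (induced orientation)
final angle = (13/12)*pi + pi/12 = (7/6)*pi (mod 2*pi)

Answer: final direction angle = (7/6)*pi


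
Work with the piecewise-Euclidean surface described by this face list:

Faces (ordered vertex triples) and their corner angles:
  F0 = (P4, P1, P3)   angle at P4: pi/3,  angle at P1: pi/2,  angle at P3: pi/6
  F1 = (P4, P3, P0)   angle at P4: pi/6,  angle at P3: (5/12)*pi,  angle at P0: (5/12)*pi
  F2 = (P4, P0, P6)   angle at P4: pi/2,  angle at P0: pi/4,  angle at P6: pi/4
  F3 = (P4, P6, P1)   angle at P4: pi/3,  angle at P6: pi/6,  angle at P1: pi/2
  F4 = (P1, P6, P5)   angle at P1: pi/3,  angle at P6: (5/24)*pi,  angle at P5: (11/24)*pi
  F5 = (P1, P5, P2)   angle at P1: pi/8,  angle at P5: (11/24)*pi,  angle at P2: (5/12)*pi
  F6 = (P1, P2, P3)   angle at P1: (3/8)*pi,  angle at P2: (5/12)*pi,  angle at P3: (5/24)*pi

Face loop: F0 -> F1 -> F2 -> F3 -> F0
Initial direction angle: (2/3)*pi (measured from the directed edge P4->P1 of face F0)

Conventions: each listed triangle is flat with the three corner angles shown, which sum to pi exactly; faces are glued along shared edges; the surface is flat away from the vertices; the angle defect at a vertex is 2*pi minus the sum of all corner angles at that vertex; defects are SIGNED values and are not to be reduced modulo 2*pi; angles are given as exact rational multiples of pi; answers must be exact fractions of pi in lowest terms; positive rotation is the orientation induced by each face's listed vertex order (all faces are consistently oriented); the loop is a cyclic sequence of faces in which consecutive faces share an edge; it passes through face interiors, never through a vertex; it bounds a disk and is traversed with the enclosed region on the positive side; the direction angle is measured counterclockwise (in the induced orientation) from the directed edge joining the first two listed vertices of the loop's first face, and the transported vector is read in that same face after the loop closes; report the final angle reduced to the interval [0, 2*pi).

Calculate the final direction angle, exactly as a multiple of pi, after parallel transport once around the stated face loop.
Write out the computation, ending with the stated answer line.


enclosed vertex P4: corner angles sum to (4/3)*pi, defect = 2*pi - (4/3)*pi = (2/3)*pi
transport around the loop rotates by the sum of enclosed defects; add to the initial angle mod 2*pi
final angle = (2/3)*pi + (2/3)*pi = (4/3)*pi (mod 2*pi)

Answer: final direction angle = (4/3)*pi


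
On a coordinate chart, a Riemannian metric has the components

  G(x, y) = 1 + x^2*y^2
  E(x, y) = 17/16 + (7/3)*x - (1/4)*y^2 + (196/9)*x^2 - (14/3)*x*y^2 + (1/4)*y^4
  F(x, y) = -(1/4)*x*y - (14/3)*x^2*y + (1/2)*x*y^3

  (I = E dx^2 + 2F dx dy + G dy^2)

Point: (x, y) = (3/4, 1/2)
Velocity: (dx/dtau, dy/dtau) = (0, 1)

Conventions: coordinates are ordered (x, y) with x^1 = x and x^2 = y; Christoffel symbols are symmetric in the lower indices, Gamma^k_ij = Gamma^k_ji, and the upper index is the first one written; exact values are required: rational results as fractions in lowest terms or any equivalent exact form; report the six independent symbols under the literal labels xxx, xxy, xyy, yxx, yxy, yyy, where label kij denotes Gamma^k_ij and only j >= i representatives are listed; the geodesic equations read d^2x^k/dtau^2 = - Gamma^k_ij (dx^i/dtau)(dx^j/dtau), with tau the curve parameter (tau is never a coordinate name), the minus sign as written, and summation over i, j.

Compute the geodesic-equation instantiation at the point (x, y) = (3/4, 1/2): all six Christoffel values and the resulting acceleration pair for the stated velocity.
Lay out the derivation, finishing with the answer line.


E = 905/64, F = -87/64, G = 73/64 at the point
E_x = 203/6, E_y = -29/8, F_x = -57/16, F_y = -81/32, G_x = 3/8, G_y = 9/16
EG - F^2 = 457/32;  g^inv = (32/457) * [[73/64, 87/64], [87/64, 905/64]]
first-kind symbols [ij,l] = (1/2)(d_i g_jl + d_j g_il - d_l g_ij): [xx,x] = E_x/2 = 203/12, [xx,y] = F_x - E_y/2 = -7/4, [xy,x] = E_y/2 = -29/16, [xy,y] = G_x/2 = 3/16, [yy,x] = F_y - G_x/2 = -87/32, [yy,y] = G_y/2 = 9/32
Gamma^x_ij = (G*[ij,x] - F*[ij,y])/(EG - F^2), Gamma^y_ij = (E*[ij,y] - F*[ij,x])/(EG - F^2)
Gamma_xxx = 1624/1371, Gamma_xxy = -58/457, Gamma_xyy = -87/457, Gamma_yxx = -56/457, Gamma_yxy = 6/457, Gamma_yyy = 9/457
d^2x/dtau^2 = -(Gamma_xxx*(0)^2 + 2*Gamma_xxy*(0)*(1) + Gamma_xyy*(1)^2) = 87/457
d^2y/dtau^2 = -(Gamma_yxx*(0)^2 + 2*Gamma_yxy*(0)*(1) + Gamma_yyy*(1)^2) = -9/457

Answer: Gamma_xxx = 1624/1371, Gamma_xxy = -58/457, Gamma_xyy = -87/457, Gamma_yxx = -56/457, Gamma_yxy = 6/457, Gamma_yyy = 9/457; accelerations (d^2x/dtau^2, d^2y/dtau^2) = (87/457, -9/457)


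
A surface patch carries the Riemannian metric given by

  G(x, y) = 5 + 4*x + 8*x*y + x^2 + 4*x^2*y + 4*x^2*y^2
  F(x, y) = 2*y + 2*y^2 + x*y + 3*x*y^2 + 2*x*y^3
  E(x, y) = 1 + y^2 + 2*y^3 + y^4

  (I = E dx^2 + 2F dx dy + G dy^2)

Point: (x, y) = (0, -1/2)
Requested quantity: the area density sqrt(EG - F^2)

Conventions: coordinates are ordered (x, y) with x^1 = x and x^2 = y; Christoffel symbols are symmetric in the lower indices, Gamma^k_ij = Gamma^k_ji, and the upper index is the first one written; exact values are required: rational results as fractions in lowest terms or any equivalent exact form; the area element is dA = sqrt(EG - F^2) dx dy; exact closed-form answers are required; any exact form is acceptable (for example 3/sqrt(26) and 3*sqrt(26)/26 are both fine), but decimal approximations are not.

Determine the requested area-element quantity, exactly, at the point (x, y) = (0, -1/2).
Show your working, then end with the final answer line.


E = 17/16, F = -1/2, G = 5; EG - F^2 = 81/16

Answer: sqrt(EG - F^2) = 9/4


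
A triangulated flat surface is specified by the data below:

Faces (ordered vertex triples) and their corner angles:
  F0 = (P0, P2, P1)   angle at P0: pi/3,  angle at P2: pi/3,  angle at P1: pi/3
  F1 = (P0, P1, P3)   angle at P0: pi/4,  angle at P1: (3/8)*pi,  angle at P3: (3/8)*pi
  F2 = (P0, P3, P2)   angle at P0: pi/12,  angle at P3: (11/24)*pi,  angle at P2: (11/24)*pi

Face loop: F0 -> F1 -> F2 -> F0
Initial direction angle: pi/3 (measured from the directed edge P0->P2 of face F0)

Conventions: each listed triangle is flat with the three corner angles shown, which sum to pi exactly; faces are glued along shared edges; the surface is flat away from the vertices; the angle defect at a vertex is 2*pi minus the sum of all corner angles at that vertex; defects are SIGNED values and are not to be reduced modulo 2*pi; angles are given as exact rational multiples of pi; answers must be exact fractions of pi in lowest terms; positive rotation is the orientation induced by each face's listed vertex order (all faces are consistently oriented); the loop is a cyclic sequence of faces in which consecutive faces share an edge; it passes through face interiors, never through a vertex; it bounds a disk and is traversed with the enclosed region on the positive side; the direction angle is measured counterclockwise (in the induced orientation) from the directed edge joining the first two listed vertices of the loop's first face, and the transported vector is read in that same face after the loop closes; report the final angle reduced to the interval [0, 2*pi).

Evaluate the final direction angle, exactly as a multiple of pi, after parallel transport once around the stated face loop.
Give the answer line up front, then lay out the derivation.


Answer: final direction angle = (5/3)*pi

enclosed vertex P0: corner angles sum to (2/3)*pi, defect = 2*pi - (2/3)*pi = (4/3)*pi
the final direction is the initial angle plus the enclosed defects, taken mod 2*pi in the induced orientation
final angle = pi/3 + (4/3)*pi = (5/3)*pi (mod 2*pi)


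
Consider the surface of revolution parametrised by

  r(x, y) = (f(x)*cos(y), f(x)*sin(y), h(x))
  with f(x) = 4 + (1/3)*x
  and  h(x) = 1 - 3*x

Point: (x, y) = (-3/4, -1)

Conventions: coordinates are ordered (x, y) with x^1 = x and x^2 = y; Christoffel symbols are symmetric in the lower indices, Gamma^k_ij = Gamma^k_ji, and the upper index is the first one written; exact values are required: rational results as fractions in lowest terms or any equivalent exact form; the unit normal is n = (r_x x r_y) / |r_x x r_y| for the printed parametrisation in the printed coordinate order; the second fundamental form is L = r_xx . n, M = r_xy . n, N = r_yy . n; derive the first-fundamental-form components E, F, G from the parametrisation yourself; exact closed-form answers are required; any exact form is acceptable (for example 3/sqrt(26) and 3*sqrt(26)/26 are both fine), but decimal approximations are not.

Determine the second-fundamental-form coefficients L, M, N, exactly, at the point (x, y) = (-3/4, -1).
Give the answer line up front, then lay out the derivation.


Answer: L = 0, M = 0, N = -135*sqrt(82)/328

f = 15/4, f' = 1/3, f'' = 0, h' = -3, h'' = 0
E = 82/9, F = 0, G = 225/16; answer radicand W^2 = 82/9
unnormalised second-form numerators: l = 0, m = 0, n = -45/4; L = l/sqrt(82/9), and similarly M = m/sqrt(W^2), N = n/sqrt(W^2)


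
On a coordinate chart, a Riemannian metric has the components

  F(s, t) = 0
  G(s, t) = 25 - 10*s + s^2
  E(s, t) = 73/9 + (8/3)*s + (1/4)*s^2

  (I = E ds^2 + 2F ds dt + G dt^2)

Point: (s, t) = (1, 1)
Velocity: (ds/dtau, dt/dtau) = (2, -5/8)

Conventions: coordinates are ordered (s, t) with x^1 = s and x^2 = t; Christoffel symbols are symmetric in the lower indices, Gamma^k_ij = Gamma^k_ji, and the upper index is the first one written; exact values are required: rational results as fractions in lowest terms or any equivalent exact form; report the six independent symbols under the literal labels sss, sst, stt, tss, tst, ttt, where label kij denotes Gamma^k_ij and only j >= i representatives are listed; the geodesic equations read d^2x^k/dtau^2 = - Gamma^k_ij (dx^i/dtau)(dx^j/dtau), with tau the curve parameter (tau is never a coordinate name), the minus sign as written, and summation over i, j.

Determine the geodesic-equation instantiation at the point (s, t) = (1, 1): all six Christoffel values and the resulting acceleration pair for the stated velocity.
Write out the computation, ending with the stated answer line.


E = 397/36, F = 0, G = 16 at the point
E_s = 19/6, E_t = 0, F_s = 0, F_t = 0, G_s = -8, G_t = 0
EG - F^2 = 1588/9;  g^inv = (9/1588) * [[16, 0], [0, 397/36]]
first-kind symbols [ij,l] = (1/2)(d_i g_jl + d_j g_il - d_l g_ij): [ss,s] = E_s/2 = 19/12, [ss,t] = F_s - E_t/2 = 0, [st,s] = E_t/2 = 0, [st,t] = G_s/2 = -4, [tt,s] = F_t - G_s/2 = 4, [tt,t] = G_t/2 = 0
Gamma^s_ij = (G*[ij,s] - F*[ij,t])/(EG - F^2), Gamma^t_ij = (E*[ij,t] - F*[ij,s])/(EG - F^2)
Gamma_sss = 57/397, Gamma_sst = 0, Gamma_stt = 144/397, Gamma_tss = 0, Gamma_tst = -1/4, Gamma_ttt = 0
d^2s/dtau^2 = -(Gamma_sss*(2)^2 + 2*Gamma_sst*(2)*(-5/8) + Gamma_stt*(-5/8)^2) = -1137/1588
d^2t/dtau^2 = -(Gamma_tss*(2)^2 + 2*Gamma_tst*(2)*(-5/8) + Gamma_ttt*(-5/8)^2) = -5/8

Answer: Gamma_sss = 57/397, Gamma_sst = 0, Gamma_stt = 144/397, Gamma_tss = 0, Gamma_tst = -1/4, Gamma_ttt = 0; accelerations (d^2s/dtau^2, d^2t/dtau^2) = (-1137/1588, -5/8)


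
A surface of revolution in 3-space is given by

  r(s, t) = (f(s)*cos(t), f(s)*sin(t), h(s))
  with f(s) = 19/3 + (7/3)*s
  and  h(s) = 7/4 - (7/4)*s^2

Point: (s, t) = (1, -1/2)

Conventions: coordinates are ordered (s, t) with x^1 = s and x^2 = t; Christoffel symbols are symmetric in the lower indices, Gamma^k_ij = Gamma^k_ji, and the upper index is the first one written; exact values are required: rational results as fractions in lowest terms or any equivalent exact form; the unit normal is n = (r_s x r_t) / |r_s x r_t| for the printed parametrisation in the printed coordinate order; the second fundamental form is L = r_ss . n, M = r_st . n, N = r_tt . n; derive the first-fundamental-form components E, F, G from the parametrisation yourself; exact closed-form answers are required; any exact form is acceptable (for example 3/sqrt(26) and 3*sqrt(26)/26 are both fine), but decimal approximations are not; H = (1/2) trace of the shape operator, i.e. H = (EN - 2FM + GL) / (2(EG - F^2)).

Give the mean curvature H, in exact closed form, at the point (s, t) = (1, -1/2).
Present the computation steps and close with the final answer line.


f = 26/3, f' = 7/3, f'' = 0, h' = -7/2, h'' = -7/2
E = 637/36, F = 0, G = 676/9; answer radicand W^2 = 637/36
unnormalised second-form numerators: l = -49/6, m = 0, n = -91/3; L = l/sqrt(637/36), and similarly M = m/sqrt(W^2), N = n/sqrt(W^2)
H = (E*n - 2*F*m + G*l) / (2*(EG - F^2)*sqrt(W^2)); E*n - 2*F*m + G*l = -41405/36, EG - F^2 = 107653/81, so H = (-45/104)/sqrt(637/36)

Answer: H = -135*sqrt(13)/4732


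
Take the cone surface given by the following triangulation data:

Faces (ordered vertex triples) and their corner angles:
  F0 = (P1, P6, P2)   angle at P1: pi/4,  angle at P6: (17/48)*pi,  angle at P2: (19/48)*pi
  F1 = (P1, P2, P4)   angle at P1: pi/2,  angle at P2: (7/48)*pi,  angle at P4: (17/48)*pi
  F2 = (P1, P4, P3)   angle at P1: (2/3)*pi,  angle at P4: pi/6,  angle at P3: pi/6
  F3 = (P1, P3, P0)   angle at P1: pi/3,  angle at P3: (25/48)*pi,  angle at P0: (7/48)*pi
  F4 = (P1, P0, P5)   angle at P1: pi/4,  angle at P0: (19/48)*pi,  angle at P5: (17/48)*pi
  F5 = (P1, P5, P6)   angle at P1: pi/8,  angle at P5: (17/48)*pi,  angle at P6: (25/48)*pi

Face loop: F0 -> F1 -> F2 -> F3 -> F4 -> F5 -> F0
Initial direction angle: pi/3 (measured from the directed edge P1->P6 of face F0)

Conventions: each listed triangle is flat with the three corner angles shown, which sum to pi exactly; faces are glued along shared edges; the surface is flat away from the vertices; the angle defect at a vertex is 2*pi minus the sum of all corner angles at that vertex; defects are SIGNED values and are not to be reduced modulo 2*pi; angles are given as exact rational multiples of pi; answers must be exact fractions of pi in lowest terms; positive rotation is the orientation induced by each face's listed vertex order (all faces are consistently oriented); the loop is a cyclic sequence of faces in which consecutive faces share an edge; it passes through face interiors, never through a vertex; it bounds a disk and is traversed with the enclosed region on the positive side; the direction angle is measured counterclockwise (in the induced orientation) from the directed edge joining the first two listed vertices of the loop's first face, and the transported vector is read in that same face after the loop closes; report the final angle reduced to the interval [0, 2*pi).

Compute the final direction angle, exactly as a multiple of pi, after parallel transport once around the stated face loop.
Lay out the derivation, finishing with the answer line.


enclosed vertex P1: corner angles sum to (17/8)*pi, defect = 2*pi - (17/8)*pi = -pi/8
holonomy = initial angle + sum of enclosed defects (mod 2*pi), positive in the induced orientation
final angle = pi/3 - pi/8 = (5/24)*pi (mod 2*pi)

Answer: final direction angle = (5/24)*pi


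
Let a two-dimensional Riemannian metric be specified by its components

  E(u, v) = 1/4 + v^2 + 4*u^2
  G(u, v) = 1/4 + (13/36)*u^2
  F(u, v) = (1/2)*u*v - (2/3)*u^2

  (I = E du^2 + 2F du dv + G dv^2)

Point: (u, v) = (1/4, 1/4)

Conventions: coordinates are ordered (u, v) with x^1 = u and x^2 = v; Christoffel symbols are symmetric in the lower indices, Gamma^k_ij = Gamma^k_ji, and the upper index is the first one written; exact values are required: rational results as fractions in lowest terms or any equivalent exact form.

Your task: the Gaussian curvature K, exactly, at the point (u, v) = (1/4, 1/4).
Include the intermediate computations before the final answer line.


E = 9/16, F = -1/96, G = 157/576, EG - F^2 = 353/2304 at the point
E_u = 2, E_v = 1/2, F_u = -5/24, F_v = 1/8, G_u = 13/72, G_v = 0
E_vv = 2, F_uv = 1/2, G_uu = 13/18
By Brioschi, K is (det M1 - det M2) divided by (EG - F^2) squared.
M1 = [[-E_vv/2 + F_uv - G_uu/2, E_u/2, F_u - E_v/2], [F_v - G_u/2, E, F], [G_v/2, F, G]] = [[-31/36, 1, -11/24], [5/144, 9/16, -1/96], [0, -1/96, 157/576]]; det M1 = -15619/110592
M2 = [[0, E_v/2, G_u/2], [E_v/2, E, F], [G_u/2, F, G]] = [[0, 1/4, 13/144], [1/4, 9/16, -1/96], [13/144, -1/96, 157/576]]; det M2 = -2443/110592
det M1 - det M2 = -61/512; K = -61/512 / (353/2304)^2 = -632448/124609

Answer: K = -632448/124609


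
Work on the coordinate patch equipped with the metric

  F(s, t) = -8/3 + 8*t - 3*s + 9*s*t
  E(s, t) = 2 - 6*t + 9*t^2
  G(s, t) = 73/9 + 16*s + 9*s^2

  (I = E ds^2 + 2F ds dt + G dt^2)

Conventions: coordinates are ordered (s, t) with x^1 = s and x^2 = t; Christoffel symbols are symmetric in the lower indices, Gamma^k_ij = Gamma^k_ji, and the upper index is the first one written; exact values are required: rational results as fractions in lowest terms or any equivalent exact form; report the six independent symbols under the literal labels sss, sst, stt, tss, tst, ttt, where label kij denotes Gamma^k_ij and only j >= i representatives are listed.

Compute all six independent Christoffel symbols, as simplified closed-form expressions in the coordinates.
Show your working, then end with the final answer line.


E = 2 - 6*t + 9*t^2; F = -8/3 + 8*t - 3*s + 9*s*t; G = 73/9 + 16*s + 9*s^2
Gamma^k_ij = (1/2) g^{kl} (d_i g_jl + d_j g_il - d_l g_ij), with g^inv = (1/(EG-F^2)) [[G, -F], [-F, E]]
first partials: E_s = 0, E_t = -6 + 18*t, F_s = -3 + 9*t, F_t = 8 + 9*s, G_s = 16 + 18*s, G_t = 0
D = EG - F^2 = 82/9 - 6*t + 16*s + 9*t^2 + 9*s^2
expanded: Gamma^s_ss = (G E_s - 2F F_s + F E_t)/(2D), Gamma^s_st = (G E_t - F G_s)/(2D), Gamma^s_tt = (2G F_t - G G_s - F G_t)/(2D), Gamma^t_ss = (2E F_s - E E_t - F E_s)/(2D), Gamma^t_st = (E G_s - F E_t)/(2D), Gamma^t_tt = (E G_t - 2F F_t + F G_s)/(2D); substitute and cancel common factors

Answer: Gamma_sss = 0, Gamma_sst = (81*t - 27)/(81*s^2 + 144*s + 81*t^2 - 54*t + 82), Gamma_stt = 0, Gamma_tss = 0, Gamma_tst = (81*s + 72)/(81*s^2 + 144*s + 81*t^2 - 54*t + 82), Gamma_ttt = 0


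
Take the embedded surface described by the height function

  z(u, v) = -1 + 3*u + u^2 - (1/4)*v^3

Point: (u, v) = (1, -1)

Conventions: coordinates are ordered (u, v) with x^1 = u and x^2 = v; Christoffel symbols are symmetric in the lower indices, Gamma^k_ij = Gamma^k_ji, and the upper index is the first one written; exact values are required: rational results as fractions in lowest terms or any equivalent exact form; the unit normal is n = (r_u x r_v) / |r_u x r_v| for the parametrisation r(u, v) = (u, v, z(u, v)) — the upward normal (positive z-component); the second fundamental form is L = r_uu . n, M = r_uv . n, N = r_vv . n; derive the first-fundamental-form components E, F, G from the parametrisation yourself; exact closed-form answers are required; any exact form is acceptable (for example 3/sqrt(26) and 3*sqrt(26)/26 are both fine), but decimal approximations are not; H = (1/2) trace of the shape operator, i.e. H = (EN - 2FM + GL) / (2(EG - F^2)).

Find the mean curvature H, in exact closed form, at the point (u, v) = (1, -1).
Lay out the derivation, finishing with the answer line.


z_u = 5, z_v = -3/4, z_uu = 2, z_uv = 0, z_vv = 3/2
E = 26, F = -15/4, G = 25/16; answer radicand W^2 = 425/16
unnormalised second-form numerators: l = 2, m = 0, n = 3/2; L = l/sqrt(425/16), and similarly M = m/sqrt(W^2), N = n/sqrt(W^2)
H = (E*n - 2*F*m + G*l) / (2*(EG - F^2)*sqrt(W^2)); E*n - 2*F*m + G*l = 337/8, EG - F^2 = 425/16, so H = (337/425)/sqrt(425/16)

Answer: H = 1348*sqrt(17)/36125


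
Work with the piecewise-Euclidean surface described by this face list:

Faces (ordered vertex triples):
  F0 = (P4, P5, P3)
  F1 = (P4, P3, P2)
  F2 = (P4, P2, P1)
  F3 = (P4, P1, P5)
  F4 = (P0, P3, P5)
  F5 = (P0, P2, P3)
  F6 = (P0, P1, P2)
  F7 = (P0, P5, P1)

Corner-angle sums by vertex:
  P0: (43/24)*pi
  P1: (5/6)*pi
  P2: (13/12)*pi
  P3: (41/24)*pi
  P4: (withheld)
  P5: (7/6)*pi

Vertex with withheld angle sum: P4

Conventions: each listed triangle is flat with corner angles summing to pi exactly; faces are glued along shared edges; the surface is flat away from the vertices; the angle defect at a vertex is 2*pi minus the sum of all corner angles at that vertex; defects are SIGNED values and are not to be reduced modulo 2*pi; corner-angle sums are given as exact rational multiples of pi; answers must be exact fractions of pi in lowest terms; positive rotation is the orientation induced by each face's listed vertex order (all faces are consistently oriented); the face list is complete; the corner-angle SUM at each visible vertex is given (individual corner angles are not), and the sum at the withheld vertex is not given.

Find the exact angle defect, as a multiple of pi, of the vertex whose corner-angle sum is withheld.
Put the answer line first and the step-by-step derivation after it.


Answer: defect(P4) = (7/12)*pi

V = 6, E = 12, F = 8; chi = V - E + F = 2
Gauss-Bonnet: total defect = 2*pi*chi = 4*pi; visible defects sum to (41/12)*pi


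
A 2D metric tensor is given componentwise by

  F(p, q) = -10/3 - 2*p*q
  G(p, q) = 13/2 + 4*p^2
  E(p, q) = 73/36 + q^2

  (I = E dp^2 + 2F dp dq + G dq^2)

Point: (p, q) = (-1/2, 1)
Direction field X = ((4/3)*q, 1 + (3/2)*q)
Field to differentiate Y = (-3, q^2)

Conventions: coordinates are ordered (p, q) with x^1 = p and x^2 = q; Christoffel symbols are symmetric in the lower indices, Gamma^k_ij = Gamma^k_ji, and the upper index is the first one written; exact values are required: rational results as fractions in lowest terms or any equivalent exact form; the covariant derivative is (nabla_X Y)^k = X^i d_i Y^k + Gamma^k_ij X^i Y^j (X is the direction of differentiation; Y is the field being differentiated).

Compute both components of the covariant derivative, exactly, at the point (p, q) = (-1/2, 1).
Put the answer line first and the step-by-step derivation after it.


Answer: (nabla_X Y)^p = 4808/1243, (nabla_X Y)^q = 35231/3729

E = 109/36, F = -7/3, G = 15/2 at the point
E_p = 0, E_q = 2, F_p = -2, F_q = 1, G_p = -4, G_q = 0
EG - F^2 = 1243/72;  g^inv = (72/1243) * [[15/2, 7/3], [7/3, 109/36]]
first-kind symbols [ij,l] = (1/2)(d_i g_jl + d_j g_il - d_l g_ij): [pp,p] = E_p/2 = 0, [pp,q] = F_p - E_q/2 = -3, [pq,p] = E_q/2 = 1, [pq,q] = G_p/2 = -2, [qq,p] = F_q - G_p/2 = 3, [qq,q] = G_q/2 = 0
Gamma^p_ij = (G*[ij,p] - F*[ij,q])/(EG - F^2), Gamma^q_ij = (E*[ij,q] - F*[ij,p])/(EG - F^2)
Gamma_ppp = -504/1243, Gamma_ppq = 204/1243, Gamma_pqq = 1620/1243, Gamma_qpp = -654/1243, Gamma_qpq = -268/1243, Gamma_qqq = 504/1243
X = (4/3, 5/2), Y = (-3, 1) at the point
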